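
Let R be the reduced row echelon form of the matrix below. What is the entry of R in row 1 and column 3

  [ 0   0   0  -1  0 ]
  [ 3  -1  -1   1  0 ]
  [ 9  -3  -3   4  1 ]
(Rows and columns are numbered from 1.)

R1 ↔ R2
  [ 3  -1  -1   1  0 ]
  [ 0   0   0  -1  0 ]
  [ 9  -3  -3   4  1 ]
R1 → 1/3·R1
  [ 1  -1/3  -1/3  1/3  0 ]
  [ 0     0     0   -1  0 ]
  [ 9    -3    -3    4  1 ]
R3 → R3 − 9·R1
  [ 1  -1/3  -1/3  1/3  0 ]
  [ 0     0     0   -1  0 ]
  [ 0     0     0    1  1 ]
R2 → -1·R2
  [ 1  -1/3  -1/3  1/3  0 ]
  [ 0     0     0    1  0 ]
  [ 0     0     0    1  1 ]
R3 → R3 − R2
  [ 1  -1/3  -1/3  1/3  0 ]
  [ 0     0     0    1  0 ]
  [ 0     0     0    0  1 ]
R1 → R1 − 1/3·R2
  [ 1  -1/3  -1/3  0  0 ]
  [ 0     0     0  1  0 ]
  [ 0     0     0  0  1 ]

-1/3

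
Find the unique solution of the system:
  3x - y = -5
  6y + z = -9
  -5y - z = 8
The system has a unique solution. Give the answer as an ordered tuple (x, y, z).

Form the augmented matrix and row-reduce:
  [ 3  -1   0  |  -5 ]
  [ 0   6   1  |  -9 ]
  [ 0  -5  -1  |   8 ]
ρ1 := 1/3·ρ1
  [ 1  -1/3   0  |  -5/3 ]
  [ 0     6   1  |    -9 ]
  [ 0    -5  -1  |     8 ]
ρ2 := 1/6·ρ2
  [ 1  -1/3    0  |  -5/3 ]
  [ 0     1  1/6  |  -3/2 ]
  [ 0    -5   -1  |     8 ]
ρ3 := ρ3 + 5·ρ2
  [ 1  -1/3     0  |  -5/3 ]
  [ 0     1   1/6  |  -3/2 ]
  [ 0     0  -1/6  |   1/2 ]
ρ3 := -6·ρ3
  [ 1  -1/3    0  |  -5/3 ]
  [ 0     1  1/6  |  -3/2 ]
  [ 0     0    1  |    -3 ]
ρ2 := ρ2 − 1/6·ρ3
  [ 1  -1/3  0  |  -5/3 ]
  [ 0     1  0  |    -1 ]
  [ 0     0  1  |    -3 ]
ρ1 := ρ1 + 1/3·ρ2
  [ 1  0  0  |  -2 ]
  [ 0  1  0  |  -1 ]
  [ 0  0  1  |  -3 ]
Reading off the last column: x = -2, y = -1, z = -3.

(-2, -1, -3)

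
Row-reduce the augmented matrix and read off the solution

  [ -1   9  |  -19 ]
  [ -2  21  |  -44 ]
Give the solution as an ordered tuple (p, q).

(1, -2)

ρ1 := -1·ρ1
  [  1  -9  |   19 ]
  [ -2  21  |  -44 ]
ρ2 := ρ2 + 2·ρ1
  [ 1  -9  |  19 ]
  [ 0   3  |  -6 ]
ρ2 := 1/3·ρ2
  [ 1  -9  |  19 ]
  [ 0   1  |  -2 ]
ρ1 := ρ1 + 9·ρ2
  [ 1  0  |   1 ]
  [ 0  1  |  -2 ]
Reading off the last column: p = 1, q = -2.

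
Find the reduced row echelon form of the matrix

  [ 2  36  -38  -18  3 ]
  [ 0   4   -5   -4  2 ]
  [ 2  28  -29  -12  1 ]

[[1, 0, 0, 2, -1/2], [0, 1, 0, 3/2, -2], [0, 0, 1, 2, -2]]

R1 ← 1/2·R1
  [ 1  18  -19   -9  3/2 ]
  [ 0   4   -5   -4    2 ]
  [ 2  28  -29  -12    1 ]
R3 ← R3 − 2·R1
  [ 1  18  -19  -9  3/2 ]
  [ 0   4   -5  -4    2 ]
  [ 0  -8    9   6   -2 ]
R2 ← 1/4·R2
  [ 1  18   -19  -9  3/2 ]
  [ 0   1  -5/4  -1  1/2 ]
  [ 0  -8     9   6   -2 ]
R3 ← R3 + 8·R2
  [ 1  18   -19  -9  3/2 ]
  [ 0   1  -5/4  -1  1/2 ]
  [ 0   0    -1  -2    2 ]
R3 ← -1·R3
  [ 1  18   -19  -9  3/2 ]
  [ 0   1  -5/4  -1  1/2 ]
  [ 0   0     1   2   -2 ]
R2 ← R2 + 5/4·R3
  [ 1  18  -19   -9  3/2 ]
  [ 0   1    0  3/2   -2 ]
  [ 0   0    1    2   -2 ]
R1 ← R1 + 19·R3
  [ 1  18  0   29  -73/2 ]
  [ 0   1  0  3/2     -2 ]
  [ 0   0  1    2     -2 ]
R1 ← R1 − 18·R2
  [ 1  0  0    2  -1/2 ]
  [ 0  1  0  3/2    -2 ]
  [ 0  0  1    2    -2 ]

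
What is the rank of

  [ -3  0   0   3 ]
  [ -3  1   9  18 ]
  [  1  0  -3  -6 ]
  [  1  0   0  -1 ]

rank = 3

R1 -> -1/3·R1
R2 -> R2 + 3·R1
R3 -> R3 − R1
R4 -> R4 − R1
R3 -> -1/3·R3
R2 -> R2 − 9·R3
The reduced form has 3 nonzero rows.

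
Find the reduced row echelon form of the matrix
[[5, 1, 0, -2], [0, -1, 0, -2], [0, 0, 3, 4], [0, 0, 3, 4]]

Multiply R1 by 1/5.
  [ 1  1/5  0  -2/5 ]
  [ 0   -1  0    -2 ]
  [ 0    0  3     4 ]
  [ 0    0  3     4 ]
Multiply R2 by -1.
  [ 1  1/5  0  -2/5 ]
  [ 0    1  0     2 ]
  [ 0    0  3     4 ]
  [ 0    0  3     4 ]
Multiply R3 by 1/3.
  [ 1  1/5  0  -2/5 ]
  [ 0    1  0     2 ]
  [ 0    0  1   4/3 ]
  [ 0    0  3     4 ]
Subtract 3 times R3 from R4.
  [ 1  1/5  0  -2/5 ]
  [ 0    1  0     2 ]
  [ 0    0  1   4/3 ]
  [ 0    0  0     0 ]
Subtract 1/5 times R2 from R1.
  [ 1  0  0  -4/5 ]
  [ 0  1  0     2 ]
  [ 0  0  1   4/3 ]
  [ 0  0  0     0 ]

[[1, 0, 0, -4/5], [0, 1, 0, 2], [0, 0, 1, 4/3], [0, 0, 0, 0]]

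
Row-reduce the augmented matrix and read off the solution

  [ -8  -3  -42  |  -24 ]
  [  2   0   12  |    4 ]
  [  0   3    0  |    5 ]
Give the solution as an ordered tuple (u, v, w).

(5, 5/3, -1/2)

Multiply ρ1 by -1/8.
  [ 1  3/8  21/4  |  3 ]
  [ 2    0    12  |  4 ]
  [ 0    3     0  |  5 ]
Subtract 2 times ρ1 from ρ2.
  [ 1   3/8  21/4  |   3 ]
  [ 0  -3/4   3/2  |  -2 ]
  [ 0     3     0  |   5 ]
Multiply ρ2 by -4/3.
  [ 1  3/8  21/4  |    3 ]
  [ 0    1    -2  |  8/3 ]
  [ 0    3     0  |    5 ]
Subtract 3 times ρ2 from ρ3.
  [ 1  3/8  21/4  |    3 ]
  [ 0    1    -2  |  8/3 ]
  [ 0    0     6  |   -3 ]
Multiply ρ3 by 1/6.
  [ 1  3/8  21/4  |     3 ]
  [ 0    1    -2  |   8/3 ]
  [ 0    0     1  |  -1/2 ]
Add 2 times ρ3 to ρ2.
  [ 1  3/8  21/4  |     3 ]
  [ 0    1     0  |   5/3 ]
  [ 0    0     1  |  -1/2 ]
Subtract 21/4 times ρ3 from ρ1.
  [ 1  3/8  0  |  45/8 ]
  [ 0    1  0  |   5/3 ]
  [ 0    0  1  |  -1/2 ]
Subtract 3/8 times ρ2 from ρ1.
  [ 1  0  0  |     5 ]
  [ 0  1  0  |   5/3 ]
  [ 0  0  1  |  -1/2 ]
Reading off the last column: u = 5, v = 5/3, w = -1/2.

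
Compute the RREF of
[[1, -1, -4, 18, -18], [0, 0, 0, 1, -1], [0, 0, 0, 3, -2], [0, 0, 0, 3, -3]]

r3 ← r3 − 3·r2
  [ 1  -1  -4  18  -18 ]
  [ 0   0   0   1   -1 ]
  [ 0   0   0   0    1 ]
  [ 0   0   0   3   -3 ]
r4 ← r4 − 3·r2
  [ 1  -1  -4  18  -18 ]
  [ 0   0   0   1   -1 ]
  [ 0   0   0   0    1 ]
  [ 0   0   0   0    0 ]
r2 ← r2 + r3
  [ 1  -1  -4  18  -18 ]
  [ 0   0   0   1    0 ]
  [ 0   0   0   0    1 ]
  [ 0   0   0   0    0 ]
r1 ← r1 + 18·r3
  [ 1  -1  -4  18  0 ]
  [ 0   0   0   1  0 ]
  [ 0   0   0   0  1 ]
  [ 0   0   0   0  0 ]
r1 ← r1 − 18·r2
  [ 1  -1  -4  0  0 ]
  [ 0   0   0  1  0 ]
  [ 0   0   0  0  1 ]
  [ 0   0   0  0  0 ]

[[1, -1, -4, 0, 0], [0, 0, 0, 1, 0], [0, 0, 0, 0, 1], [0, 0, 0, 0, 0]]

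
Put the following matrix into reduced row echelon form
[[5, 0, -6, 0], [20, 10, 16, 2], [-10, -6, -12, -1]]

R1 := 1/5·R1
R2 := R2 − 20·R1
R3 := R3 + 10·R1
R2 := 1/10·R2
R3 := R3 + 6·R2
R3 := 5·R3
R2 := R2 − 1/5·R3

[[1, 0, -6/5, 0], [0, 1, 4, 0], [0, 0, 0, 1]]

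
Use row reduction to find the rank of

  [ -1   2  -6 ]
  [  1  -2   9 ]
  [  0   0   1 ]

rank = 2

ρ1 → -1·ρ1
ρ2 → ρ2 − ρ1
ρ2 → 1/3·ρ2
ρ3 → ρ3 − ρ2
ρ1 → ρ1 − 6·ρ2
The reduced form has 2 nonzero rows.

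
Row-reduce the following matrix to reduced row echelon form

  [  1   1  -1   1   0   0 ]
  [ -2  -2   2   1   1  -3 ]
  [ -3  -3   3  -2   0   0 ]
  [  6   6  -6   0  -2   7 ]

[[1, 1, -1, 0, 0, 0], [0, 0, 0, 1, 0, 0], [0, 0, 0, 0, 1, 0], [0, 0, 0, 0, 0, 1]]

Add 2 times R1 to R2.
  [  1   1  -1   1   0   0 ]
  [  0   0   0   3   1  -3 ]
  [ -3  -3   3  -2   0   0 ]
  [  6   6  -6   0  -2   7 ]
Add 3 times R1 to R3.
  [ 1  1  -1  1   0   0 ]
  [ 0  0   0  3   1  -3 ]
  [ 0  0   0  1   0   0 ]
  [ 6  6  -6  0  -2   7 ]
Subtract 6 times R1 from R4.
  [ 1  1  -1   1   0   0 ]
  [ 0  0   0   3   1  -3 ]
  [ 0  0   0   1   0   0 ]
  [ 0  0   0  -6  -2   7 ]
Multiply R2 by 1/3.
  [ 1  1  -1   1    0   0 ]
  [ 0  0   0   1  1/3  -1 ]
  [ 0  0   0   1    0   0 ]
  [ 0  0   0  -6   -2   7 ]
Subtract R2 from R3.
  [ 1  1  -1   1     0   0 ]
  [ 0  0   0   1   1/3  -1 ]
  [ 0  0   0   0  -1/3   1 ]
  [ 0  0   0  -6    -2   7 ]
Add 6 times R2 to R4.
  [ 1  1  -1  1     0   0 ]
  [ 0  0   0  1   1/3  -1 ]
  [ 0  0   0  0  -1/3   1 ]
  [ 0  0   0  0     0   1 ]
Multiply R3 by -3.
  [ 1  1  -1  1    0   0 ]
  [ 0  0   0  1  1/3  -1 ]
  [ 0  0   0  0    1  -3 ]
  [ 0  0   0  0    0   1 ]
Add 3 times R4 to R3.
  [ 1  1  -1  1    0   0 ]
  [ 0  0   0  1  1/3  -1 ]
  [ 0  0   0  0    1   0 ]
  [ 0  0   0  0    0   1 ]
Add R4 to R2.
  [ 1  1  -1  1    0  0 ]
  [ 0  0   0  1  1/3  0 ]
  [ 0  0   0  0    1  0 ]
  [ 0  0   0  0    0  1 ]
Subtract 1/3 times R3 from R2.
  [ 1  1  -1  1  0  0 ]
  [ 0  0   0  1  0  0 ]
  [ 0  0   0  0  1  0 ]
  [ 0  0   0  0  0  1 ]
Subtract R2 from R1.
  [ 1  1  -1  0  0  0 ]
  [ 0  0   0  1  0  0 ]
  [ 0  0   0  0  1  0 ]
  [ 0  0   0  0  0  1 ]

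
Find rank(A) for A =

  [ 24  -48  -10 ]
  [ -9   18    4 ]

R1 ← 1/24·R1
  [  1  -2  -5/12 ]
  [ -9  18      4 ]
R2 ← R2 + 9·R1
  [ 1  -2  -5/12 ]
  [ 0   0    1/4 ]
R2 ← 4·R2
  [ 1  -2  -5/12 ]
  [ 0   0      1 ]
R1 ← R1 + 5/12·R2
  [ 1  -2  0 ]
  [ 0   0  1 ]
The reduced form has 2 nonzero rows.

rank = 2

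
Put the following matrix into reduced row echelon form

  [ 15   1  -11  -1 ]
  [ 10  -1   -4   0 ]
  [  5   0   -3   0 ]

R1 ← 1/15·R1
R2 ← R2 − 10·R1
R3 ← R3 − 5·R1
R2 ← -3/5·R2
R3 ← R3 + 1/3·R2
R3 ← 5·R3
R2 ← R2 + 2/5·R3
R1 ← R1 + 1/15·R3
R1 ← R1 − 1/15·R2

[[1, 0, -3/5, 0], [0, 1, -2, 0], [0, 0, 0, 1]]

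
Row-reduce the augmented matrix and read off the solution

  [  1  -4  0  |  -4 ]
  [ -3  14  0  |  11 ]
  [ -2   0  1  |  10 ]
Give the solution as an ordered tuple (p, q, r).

Add 3 times ρ1 to ρ2.
  [  1  -4  0  |  -4 ]
  [  0   2  0  |  -1 ]
  [ -2   0  1  |  10 ]
Add 2 times ρ1 to ρ3.
  [ 1  -4  0  |  -4 ]
  [ 0   2  0  |  -1 ]
  [ 0  -8  1  |   2 ]
Multiply ρ2 by 1/2.
  [ 1  -4  0  |    -4 ]
  [ 0   1  0  |  -1/2 ]
  [ 0  -8  1  |     2 ]
Add 8 times ρ2 to ρ3.
  [ 1  -4  0  |    -4 ]
  [ 0   1  0  |  -1/2 ]
  [ 0   0  1  |    -2 ]
Add 4 times ρ2 to ρ1.
  [ 1  0  0  |    -6 ]
  [ 0  1  0  |  -1/2 ]
  [ 0  0  1  |    -2 ]
Reading off the last column: p = -6, q = -1/2, r = -2.

(-6, -1/2, -2)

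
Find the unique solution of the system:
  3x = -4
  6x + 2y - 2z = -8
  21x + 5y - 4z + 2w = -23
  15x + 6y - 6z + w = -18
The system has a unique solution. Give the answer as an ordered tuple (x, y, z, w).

(-4/3, 1, 1, 2)

Form the augmented matrix and row-reduce:
  [  3  0   0  0  |   -4 ]
  [  6  2  -2  0  |   -8 ]
  [ 21  5  -4  2  |  -23 ]
  [ 15  6  -6  1  |  -18 ]
Multiply R1 by 1/3.
  [  1  0   0  0  |  -4/3 ]
  [  6  2  -2  0  |    -8 ]
  [ 21  5  -4  2  |   -23 ]
  [ 15  6  -6  1  |   -18 ]
Subtract 6 times R1 from R2.
  [  1  0   0  0  |  -4/3 ]
  [  0  2  -2  0  |     0 ]
  [ 21  5  -4  2  |   -23 ]
  [ 15  6  -6  1  |   -18 ]
Subtract 21 times R1 from R3.
  [  1  0   0  0  |  -4/3 ]
  [  0  2  -2  0  |     0 ]
  [  0  5  -4  2  |     5 ]
  [ 15  6  -6  1  |   -18 ]
Subtract 15 times R1 from R4.
  [ 1  0   0  0  |  -4/3 ]
  [ 0  2  -2  0  |     0 ]
  [ 0  5  -4  2  |     5 ]
  [ 0  6  -6  1  |     2 ]
Multiply R2 by 1/2.
  [ 1  0   0  0  |  -4/3 ]
  [ 0  1  -1  0  |     0 ]
  [ 0  5  -4  2  |     5 ]
  [ 0  6  -6  1  |     2 ]
Subtract 5 times R2 from R3.
  [ 1  0   0  0  |  -4/3 ]
  [ 0  1  -1  0  |     0 ]
  [ 0  0   1  2  |     5 ]
  [ 0  6  -6  1  |     2 ]
Subtract 6 times R2 from R4.
  [ 1  0   0  0  |  -4/3 ]
  [ 0  1  -1  0  |     0 ]
  [ 0  0   1  2  |     5 ]
  [ 0  0   0  1  |     2 ]
Subtract 2 times R4 from R3.
  [ 1  0   0  0  |  -4/3 ]
  [ 0  1  -1  0  |     0 ]
  [ 0  0   1  0  |     1 ]
  [ 0  0   0  1  |     2 ]
Add R3 to R2.
  [ 1  0  0  0  |  -4/3 ]
  [ 0  1  0  0  |     1 ]
  [ 0  0  1  0  |     1 ]
  [ 0  0  0  1  |     2 ]
Reading off the last column: x = -4/3, y = 1, z = 1, w = 2.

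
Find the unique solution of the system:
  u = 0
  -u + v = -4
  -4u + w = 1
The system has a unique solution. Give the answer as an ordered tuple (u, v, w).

Form the augmented matrix and row-reduce:
  [  1  0  0  |   0 ]
  [ -1  1  0  |  -4 ]
  [ -4  0  1  |   1 ]
Add R1 to R2.
  [  1  0  0  |   0 ]
  [  0  1  0  |  -4 ]
  [ -4  0  1  |   1 ]
Add 4 times R1 to R3.
  [ 1  0  0  |   0 ]
  [ 0  1  0  |  -4 ]
  [ 0  0  1  |   1 ]
Reading off the last column: u = 0, v = -4, w = 1.

(0, -4, 1)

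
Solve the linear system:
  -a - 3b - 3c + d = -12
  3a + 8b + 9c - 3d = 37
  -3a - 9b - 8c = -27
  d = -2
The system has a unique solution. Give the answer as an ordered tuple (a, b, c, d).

(4, -1, 3, -2)

Form the augmented matrix and row-reduce:
  [ -1  -3  -3   1  |  -12 ]
  [  3   8   9  -3  |   37 ]
  [ -3  -9  -8   0  |  -27 ]
  [  0   0   0   1  |   -2 ]
Multiply R1 by -1.
Subtract 3 times R1 from R2.
Add 3 times R1 to R3.
Multiply R2 by -1.
Add 3 times R4 to R3.
Add R4 to R1.
Subtract 3 times R3 from R1.
Subtract 3 times R2 from R1.
Reading off the last column: a = 4, b = -1, c = 3, d = -2.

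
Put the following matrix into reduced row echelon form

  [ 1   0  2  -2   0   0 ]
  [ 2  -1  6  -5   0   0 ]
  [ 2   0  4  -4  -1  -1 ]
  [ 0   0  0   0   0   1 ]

Subtract 2 times ρ1 from ρ2.
  [ 1   0  2  -2   0   0 ]
  [ 0  -1  2  -1   0   0 ]
  [ 2   0  4  -4  -1  -1 ]
  [ 0   0  0   0   0   1 ]
Subtract 2 times ρ1 from ρ3.
  [ 1   0  2  -2   0   0 ]
  [ 0  -1  2  -1   0   0 ]
  [ 0   0  0   0  -1  -1 ]
  [ 0   0  0   0   0   1 ]
Multiply ρ2 by -1.
  [ 1  0   2  -2   0   0 ]
  [ 0  1  -2   1   0   0 ]
  [ 0  0   0   0  -1  -1 ]
  [ 0  0   0   0   0   1 ]
Multiply ρ3 by -1.
  [ 1  0   2  -2  0  0 ]
  [ 0  1  -2   1  0  0 ]
  [ 0  0   0   0  1  1 ]
  [ 0  0   0   0  0  1 ]
Subtract ρ4 from ρ3.
  [ 1  0   2  -2  0  0 ]
  [ 0  1  -2   1  0  0 ]
  [ 0  0   0   0  1  0 ]
  [ 0  0   0   0  0  1 ]

[[1, 0, 2, -2, 0, 0], [0, 1, -2, 1, 0, 0], [0, 0, 0, 0, 1, 0], [0, 0, 0, 0, 0, 1]]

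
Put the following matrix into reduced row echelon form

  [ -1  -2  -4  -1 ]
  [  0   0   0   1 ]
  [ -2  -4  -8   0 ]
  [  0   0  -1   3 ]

r1 := -1·r1
r3 := r3 + 2·r1
r2 <=> r4
r2 := -1·r2
r3 := 1/2·r3
r4 := r4 − r3
r2 := r2 + 3·r3
r1 := r1 − r3
r1 := r1 − 4·r2

[[1, 2, 0, 0], [0, 0, 1, 0], [0, 0, 0, 1], [0, 0, 0, 0]]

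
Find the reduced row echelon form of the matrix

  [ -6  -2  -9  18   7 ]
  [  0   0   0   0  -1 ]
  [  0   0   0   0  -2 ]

R1 -> -1/6·R1
  [ 1  1/3  3/2  -3  -7/6 ]
  [ 0    0    0   0    -1 ]
  [ 0    0    0   0    -2 ]
R2 -> -1·R2
  [ 1  1/3  3/2  -3  -7/6 ]
  [ 0    0    0   0     1 ]
  [ 0    0    0   0    -2 ]
R3 -> R3 + 2·R2
  [ 1  1/3  3/2  -3  -7/6 ]
  [ 0    0    0   0     1 ]
  [ 0    0    0   0     0 ]
R1 -> R1 + 7/6·R2
  [ 1  1/3  3/2  -3  0 ]
  [ 0    0    0   0  1 ]
  [ 0    0    0   0  0 ]

[[1, 1/3, 3/2, -3, 0], [0, 0, 0, 0, 1], [0, 0, 0, 0, 0]]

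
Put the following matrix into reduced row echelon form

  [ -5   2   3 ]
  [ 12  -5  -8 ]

[[1, 0, 1], [0, 1, 4]]

ρ1 := -1/5·ρ1
ρ2 := ρ2 − 12·ρ1
ρ2 := -5·ρ2
ρ1 := ρ1 + 2/5·ρ2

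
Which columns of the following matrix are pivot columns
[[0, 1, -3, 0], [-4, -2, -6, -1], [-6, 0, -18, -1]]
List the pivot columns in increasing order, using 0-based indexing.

0, 1, 3

ρ1 <=> ρ2
  [ -4  -2   -6  -1 ]
  [  0   1   -3   0 ]
  [ -6   0  -18  -1 ]
ρ1 := -1/4·ρ1
  [  1  1/2  3/2  1/4 ]
  [  0    1   -3    0 ]
  [ -6    0  -18   -1 ]
ρ3 := ρ3 + 6·ρ1
  [ 1  1/2  3/2  1/4 ]
  [ 0    1   -3    0 ]
  [ 0    3   -9  1/2 ]
ρ3 := ρ3 − 3·ρ2
  [ 1  1/2  3/2  1/4 ]
  [ 0    1   -3    0 ]
  [ 0    0    0  1/2 ]
ρ3 := 2·ρ3
  [ 1  1/2  3/2  1/4 ]
  [ 0    1   -3    0 ]
  [ 0    0    0    1 ]
ρ1 := ρ1 − 1/4·ρ3
  [ 1  1/2  3/2  0 ]
  [ 0    1   -3  0 ]
  [ 0    0    0  1 ]
ρ1 := ρ1 − 1/2·ρ2
  [ 1  0   3  0 ]
  [ 0  1  -3  0 ]
  [ 0  0   0  1 ]
Pivot columns are the columns containing a leading 1.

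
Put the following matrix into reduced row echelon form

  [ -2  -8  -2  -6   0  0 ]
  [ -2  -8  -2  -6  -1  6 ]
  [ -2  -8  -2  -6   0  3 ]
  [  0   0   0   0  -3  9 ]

Multiply R1 by -1/2.
  [  1   4   1   3   0  0 ]
  [ -2  -8  -2  -6  -1  6 ]
  [ -2  -8  -2  -6   0  3 ]
  [  0   0   0   0  -3  9 ]
Add 2 times R1 to R2.
  [  1   4   1   3   0  0 ]
  [  0   0   0   0  -1  6 ]
  [ -2  -8  -2  -6   0  3 ]
  [  0   0   0   0  -3  9 ]
Add 2 times R1 to R3.
  [ 1  4  1  3   0  0 ]
  [ 0  0  0  0  -1  6 ]
  [ 0  0  0  0   0  3 ]
  [ 0  0  0  0  -3  9 ]
Multiply R2 by -1.
  [ 1  4  1  3   0   0 ]
  [ 0  0  0  0   1  -6 ]
  [ 0  0  0  0   0   3 ]
  [ 0  0  0  0  -3   9 ]
Add 3 times R2 to R4.
  [ 1  4  1  3  0   0 ]
  [ 0  0  0  0  1  -6 ]
  [ 0  0  0  0  0   3 ]
  [ 0  0  0  0  0  -9 ]
Multiply R3 by 1/3.
  [ 1  4  1  3  0   0 ]
  [ 0  0  0  0  1  -6 ]
  [ 0  0  0  0  0   1 ]
  [ 0  0  0  0  0  -9 ]
Add 9 times R3 to R4.
  [ 1  4  1  3  0   0 ]
  [ 0  0  0  0  1  -6 ]
  [ 0  0  0  0  0   1 ]
  [ 0  0  0  0  0   0 ]
Add 6 times R3 to R2.
  [ 1  4  1  3  0  0 ]
  [ 0  0  0  0  1  0 ]
  [ 0  0  0  0  0  1 ]
  [ 0  0  0  0  0  0 ]

[[1, 4, 1, 3, 0, 0], [0, 0, 0, 0, 1, 0], [0, 0, 0, 0, 0, 1], [0, 0, 0, 0, 0, 0]]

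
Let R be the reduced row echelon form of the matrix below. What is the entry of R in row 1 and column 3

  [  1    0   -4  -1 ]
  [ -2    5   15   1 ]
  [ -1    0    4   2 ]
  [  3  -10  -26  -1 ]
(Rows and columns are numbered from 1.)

-4

R2 := R2 + 2·R1
R3 := R3 + R1
R4 := R4 − 3·R1
R2 := 1/5·R2
R4 := R4 + 10·R2
R2 := R2 + 1/5·R3
R1 := R1 + R3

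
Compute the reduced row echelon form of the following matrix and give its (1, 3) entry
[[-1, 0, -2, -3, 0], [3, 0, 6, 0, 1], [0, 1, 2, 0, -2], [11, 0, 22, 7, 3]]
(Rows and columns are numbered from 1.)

Multiply r1 by -1.
  [  1  0   2  3   0 ]
  [  3  0   6  0   1 ]
  [  0  1   2  0  -2 ]
  [ 11  0  22  7   3 ]
Subtract 3 times r1 from r2.
  [  1  0   2   3   0 ]
  [  0  0   0  -9   1 ]
  [  0  1   2   0  -2 ]
  [ 11  0  22   7   3 ]
Subtract 11 times r1 from r4.
  [ 1  0  2    3   0 ]
  [ 0  0  0   -9   1 ]
  [ 0  1  2    0  -2 ]
  [ 0  0  0  -26   3 ]
Swap r2 and r3.
  [ 1  0  2    3   0 ]
  [ 0  1  2    0  -2 ]
  [ 0  0  0   -9   1 ]
  [ 0  0  0  -26   3 ]
Multiply r3 by -1/9.
  [ 1  0  2    3     0 ]
  [ 0  1  2    0    -2 ]
  [ 0  0  0    1  -1/9 ]
  [ 0  0  0  -26     3 ]
Add 26 times r3 to r4.
  [ 1  0  2  3     0 ]
  [ 0  1  2  0    -2 ]
  [ 0  0  0  1  -1/9 ]
  [ 0  0  0  0   1/9 ]
Multiply r4 by 9.
  [ 1  0  2  3     0 ]
  [ 0  1  2  0    -2 ]
  [ 0  0  0  1  -1/9 ]
  [ 0  0  0  0     1 ]
Add 1/9 times r4 to r3.
  [ 1  0  2  3   0 ]
  [ 0  1  2  0  -2 ]
  [ 0  0  0  1   0 ]
  [ 0  0  0  0   1 ]
Add 2 times r4 to r2.
  [ 1  0  2  3  0 ]
  [ 0  1  2  0  0 ]
  [ 0  0  0  1  0 ]
  [ 0  0  0  0  1 ]
Subtract 3 times r3 from r1.
  [ 1  0  2  0  0 ]
  [ 0  1  2  0  0 ]
  [ 0  0  0  1  0 ]
  [ 0  0  0  0  1 ]

2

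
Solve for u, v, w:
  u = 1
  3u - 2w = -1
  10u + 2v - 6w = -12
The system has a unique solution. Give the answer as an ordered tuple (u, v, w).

Form the augmented matrix and row-reduce:
  [  1  0   0  |    1 ]
  [  3  0  -2  |   -1 ]
  [ 10  2  -6  |  -12 ]
Subtract 3 times R1 from R2.
  [  1  0   0  |    1 ]
  [  0  0  -2  |   -4 ]
  [ 10  2  -6  |  -12 ]
Subtract 10 times R1 from R3.
  [ 1  0   0  |    1 ]
  [ 0  0  -2  |   -4 ]
  [ 0  2  -6  |  -22 ]
Swap R2 and R3.
  [ 1  0   0  |    1 ]
  [ 0  2  -6  |  -22 ]
  [ 0  0  -2  |   -4 ]
Multiply R2 by 1/2.
  [ 1  0   0  |    1 ]
  [ 0  1  -3  |  -11 ]
  [ 0  0  -2  |   -4 ]
Multiply R3 by -1/2.
  [ 1  0   0  |    1 ]
  [ 0  1  -3  |  -11 ]
  [ 0  0   1  |    2 ]
Add 3 times R3 to R2.
  [ 1  0  0  |   1 ]
  [ 0  1  0  |  -5 ]
  [ 0  0  1  |   2 ]
Reading off the last column: u = 1, v = -5, w = 2.

(1, -5, 2)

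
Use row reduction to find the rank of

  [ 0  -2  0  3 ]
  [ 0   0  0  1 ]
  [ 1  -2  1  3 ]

rank = 3

ρ1 <-> ρ3
  [ 1  -2  1  3 ]
  [ 0   0  0  1 ]
  [ 0  -2  0  3 ]
ρ2 <-> ρ3
  [ 1  -2  1  3 ]
  [ 0  -2  0  3 ]
  [ 0   0  0  1 ]
ρ2 -> -1/2·ρ2
  [ 1  -2  1     3 ]
  [ 0   1  0  -3/2 ]
  [ 0   0  0     1 ]
ρ2 -> ρ2 + 3/2·ρ3
  [ 1  -2  1  3 ]
  [ 0   1  0  0 ]
  [ 0   0  0  1 ]
ρ1 -> ρ1 − 3·ρ3
  [ 1  -2  1  0 ]
  [ 0   1  0  0 ]
  [ 0   0  0  1 ]
ρ1 -> ρ1 + 2·ρ2
  [ 1  0  1  0 ]
  [ 0  1  0  0 ]
  [ 0  0  0  1 ]
The reduced form has 3 nonzero rows.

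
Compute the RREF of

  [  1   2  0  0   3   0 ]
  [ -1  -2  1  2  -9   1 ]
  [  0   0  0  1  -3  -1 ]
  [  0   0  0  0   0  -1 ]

Add R1 to R2.
  [ 1  2  0  0   3   0 ]
  [ 0  0  1  2  -6   1 ]
  [ 0  0  0  1  -3  -1 ]
  [ 0  0  0  0   0  -1 ]
Multiply R4 by -1.
  [ 1  2  0  0   3   0 ]
  [ 0  0  1  2  -6   1 ]
  [ 0  0  0  1  -3  -1 ]
  [ 0  0  0  0   0   1 ]
Add R4 to R3.
  [ 1  2  0  0   3  0 ]
  [ 0  0  1  2  -6  1 ]
  [ 0  0  0  1  -3  0 ]
  [ 0  0  0  0   0  1 ]
Subtract R4 from R2.
  [ 1  2  0  0   3  0 ]
  [ 0  0  1  2  -6  0 ]
  [ 0  0  0  1  -3  0 ]
  [ 0  0  0  0   0  1 ]
Subtract 2 times R3 from R2.
  [ 1  2  0  0   3  0 ]
  [ 0  0  1  0   0  0 ]
  [ 0  0  0  1  -3  0 ]
  [ 0  0  0  0   0  1 ]

[[1, 2, 0, 0, 3, 0], [0, 0, 1, 0, 0, 0], [0, 0, 0, 1, -3, 0], [0, 0, 0, 0, 0, 1]]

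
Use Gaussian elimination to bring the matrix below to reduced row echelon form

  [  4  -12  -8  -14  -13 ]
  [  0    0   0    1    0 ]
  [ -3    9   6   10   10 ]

r1 := 1/4·r1
  [  1  -3  -2  -7/2  -13/4 ]
  [  0   0   0     1      0 ]
  [ -3   9   6    10     10 ]
r3 := r3 + 3·r1
  [ 1  -3  -2  -7/2  -13/4 ]
  [ 0   0   0     1      0 ]
  [ 0   0   0  -1/2    1/4 ]
r3 := r3 + 1/2·r2
  [ 1  -3  -2  -7/2  -13/4 ]
  [ 0   0   0     1      0 ]
  [ 0   0   0     0    1/4 ]
r3 := 4·r3
  [ 1  -3  -2  -7/2  -13/4 ]
  [ 0   0   0     1      0 ]
  [ 0   0   0     0      1 ]
r1 := r1 + 13/4·r3
  [ 1  -3  -2  -7/2  0 ]
  [ 0   0   0     1  0 ]
  [ 0   0   0     0  1 ]
r1 := r1 + 7/2·r2
  [ 1  -3  -2  0  0 ]
  [ 0   0   0  1  0 ]
  [ 0   0   0  0  1 ]

[[1, -3, -2, 0, 0], [0, 0, 0, 1, 0], [0, 0, 0, 0, 1]]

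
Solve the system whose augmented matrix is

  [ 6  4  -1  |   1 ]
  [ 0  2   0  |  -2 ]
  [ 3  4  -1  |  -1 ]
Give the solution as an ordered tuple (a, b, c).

(2/3, -1, -1)

R1 → 1/6·R1
  [ 1  2/3  -1/6  |  1/6 ]
  [ 0    2     0  |   -2 ]
  [ 3    4    -1  |   -1 ]
R3 → R3 − 3·R1
  [ 1  2/3  -1/6  |   1/6 ]
  [ 0    2     0  |    -2 ]
  [ 0    2  -1/2  |  -3/2 ]
R2 → 1/2·R2
  [ 1  2/3  -1/6  |   1/6 ]
  [ 0    1     0  |    -1 ]
  [ 0    2  -1/2  |  -3/2 ]
R3 → R3 − 2·R2
  [ 1  2/3  -1/6  |  1/6 ]
  [ 0    1     0  |   -1 ]
  [ 0    0  -1/2  |  1/2 ]
R3 → -2·R3
  [ 1  2/3  -1/6  |  1/6 ]
  [ 0    1     0  |   -1 ]
  [ 0    0     1  |   -1 ]
R1 → R1 + 1/6·R3
  [ 1  2/3  0  |   0 ]
  [ 0    1  0  |  -1 ]
  [ 0    0  1  |  -1 ]
R1 → R1 − 2/3·R2
  [ 1  0  0  |  2/3 ]
  [ 0  1  0  |   -1 ]
  [ 0  0  1  |   -1 ]
Reading off the last column: a = 2/3, b = -1, c = -1.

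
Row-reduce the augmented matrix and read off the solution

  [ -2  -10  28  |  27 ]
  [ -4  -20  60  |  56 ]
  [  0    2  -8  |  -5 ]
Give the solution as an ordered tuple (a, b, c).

ρ1 ← -1/2·ρ1
  [  1    5  -14  |  -27/2 ]
  [ -4  -20   60  |     56 ]
  [  0    2   -8  |     -5 ]
ρ2 ← ρ2 + 4·ρ1
  [ 1  5  -14  |  -27/2 ]
  [ 0  0    4  |      2 ]
  [ 0  2   -8  |     -5 ]
ρ2 <=> ρ3
  [ 1  5  -14  |  -27/2 ]
  [ 0  2   -8  |     -5 ]
  [ 0  0    4  |      2 ]
ρ2 ← 1/2·ρ2
  [ 1  5  -14  |  -27/2 ]
  [ 0  1   -4  |   -5/2 ]
  [ 0  0    4  |      2 ]
ρ3 ← 1/4·ρ3
  [ 1  5  -14  |  -27/2 ]
  [ 0  1   -4  |   -5/2 ]
  [ 0  0    1  |    1/2 ]
ρ2 ← ρ2 + 4·ρ3
  [ 1  5  -14  |  -27/2 ]
  [ 0  1    0  |   -1/2 ]
  [ 0  0    1  |    1/2 ]
ρ1 ← ρ1 + 14·ρ3
  [ 1  5  0  |  -13/2 ]
  [ 0  1  0  |   -1/2 ]
  [ 0  0  1  |    1/2 ]
ρ1 ← ρ1 − 5·ρ2
  [ 1  0  0  |    -4 ]
  [ 0  1  0  |  -1/2 ]
  [ 0  0  1  |   1/2 ]
Reading off the last column: a = -4, b = -1/2, c = 1/2.

(-4, -1/2, 1/2)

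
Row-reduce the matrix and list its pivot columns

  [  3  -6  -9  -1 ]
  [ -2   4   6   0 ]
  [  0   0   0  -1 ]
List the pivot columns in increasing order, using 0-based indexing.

0, 3

Multiply ρ1 by 1/3.
Add 2 times ρ1 to ρ2.
Multiply ρ2 by -3/2.
Add ρ2 to ρ3.
Add 1/3 times ρ2 to ρ1.
Pivot columns are the columns containing a leading 1.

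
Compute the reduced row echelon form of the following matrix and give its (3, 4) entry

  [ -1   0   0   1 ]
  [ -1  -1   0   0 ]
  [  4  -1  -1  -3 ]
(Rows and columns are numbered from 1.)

-2

Multiply r1 by -1.
  [  1   0   0  -1 ]
  [ -1  -1   0   0 ]
  [  4  -1  -1  -3 ]
Add r1 to r2.
  [ 1   0   0  -1 ]
  [ 0  -1   0  -1 ]
  [ 4  -1  -1  -3 ]
Subtract 4 times r1 from r3.
  [ 1   0   0  -1 ]
  [ 0  -1   0  -1 ]
  [ 0  -1  -1   1 ]
Multiply r2 by -1.
  [ 1   0   0  -1 ]
  [ 0   1   0   1 ]
  [ 0  -1  -1   1 ]
Add r2 to r3.
  [ 1  0   0  -1 ]
  [ 0  1   0   1 ]
  [ 0  0  -1   2 ]
Multiply r3 by -1.
  [ 1  0  0  -1 ]
  [ 0  1  0   1 ]
  [ 0  0  1  -2 ]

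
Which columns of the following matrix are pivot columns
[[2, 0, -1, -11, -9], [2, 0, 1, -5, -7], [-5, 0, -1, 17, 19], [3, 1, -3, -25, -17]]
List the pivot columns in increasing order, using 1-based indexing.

ρ1 := 1/2·ρ1
  [  1  0  -1/2  -11/2  -9/2 ]
  [  2  0     1     -5    -7 ]
  [ -5  0    -1     17    19 ]
  [  3  1    -3    -25   -17 ]
ρ2 := ρ2 − 2·ρ1
  [  1  0  -1/2  -11/2  -9/2 ]
  [  0  0     2      6     2 ]
  [ -5  0    -1     17    19 ]
  [  3  1    -3    -25   -17 ]
ρ3 := ρ3 + 5·ρ1
  [ 1  0  -1/2  -11/2  -9/2 ]
  [ 0  0     2      6     2 ]
  [ 0  0  -7/2  -21/2  -7/2 ]
  [ 3  1    -3    -25   -17 ]
ρ4 := ρ4 − 3·ρ1
  [ 1  0  -1/2  -11/2  -9/2 ]
  [ 0  0     2      6     2 ]
  [ 0  0  -7/2  -21/2  -7/2 ]
  [ 0  1  -3/2  -17/2  -7/2 ]
ρ2 <=> ρ4
  [ 1  0  -1/2  -11/2  -9/2 ]
  [ 0  1  -3/2  -17/2  -7/2 ]
  [ 0  0  -7/2  -21/2  -7/2 ]
  [ 0  0     2      6     2 ]
ρ3 := -2/7·ρ3
  [ 1  0  -1/2  -11/2  -9/2 ]
  [ 0  1  -3/2  -17/2  -7/2 ]
  [ 0  0     1      3     1 ]
  [ 0  0     2      6     2 ]
ρ4 := ρ4 − 2·ρ3
  [ 1  0  -1/2  -11/2  -9/2 ]
  [ 0  1  -3/2  -17/2  -7/2 ]
  [ 0  0     1      3     1 ]
  [ 0  0     0      0     0 ]
ρ2 := ρ2 + 3/2·ρ3
  [ 1  0  -1/2  -11/2  -9/2 ]
  [ 0  1     0     -4    -2 ]
  [ 0  0     1      3     1 ]
  [ 0  0     0      0     0 ]
ρ1 := ρ1 + 1/2·ρ3
  [ 1  0  0  -4  -4 ]
  [ 0  1  0  -4  -2 ]
  [ 0  0  1   3   1 ]
  [ 0  0  0   0   0 ]
Pivot columns are the columns containing a leading 1.

1, 2, 3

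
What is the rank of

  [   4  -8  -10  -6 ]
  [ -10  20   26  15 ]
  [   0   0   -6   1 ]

rank = 3

R1 → 1/4·R1
  [   1  -2  -5/2  -3/2 ]
  [ -10  20    26    15 ]
  [   0   0    -6     1 ]
R2 → R2 + 10·R1
  [ 1  -2  -5/2  -3/2 ]
  [ 0   0     1     0 ]
  [ 0   0    -6     1 ]
R3 → R3 + 6·R2
  [ 1  -2  -5/2  -3/2 ]
  [ 0   0     1     0 ]
  [ 0   0     0     1 ]
R1 → R1 + 3/2·R3
  [ 1  -2  -5/2  0 ]
  [ 0   0     1  0 ]
  [ 0   0     0  1 ]
R1 → R1 + 5/2·R2
  [ 1  -2  0  0 ]
  [ 0   0  1  0 ]
  [ 0   0  0  1 ]
The reduced form has 3 nonzero rows.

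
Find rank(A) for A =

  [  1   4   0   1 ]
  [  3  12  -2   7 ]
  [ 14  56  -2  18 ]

ρ2 ← ρ2 − 3·ρ1
  [  1   4   0   1 ]
  [  0   0  -2   4 ]
  [ 14  56  -2  18 ]
ρ3 ← ρ3 − 14·ρ1
  [ 1  4   0  1 ]
  [ 0  0  -2  4 ]
  [ 0  0  -2  4 ]
ρ2 ← -1/2·ρ2
  [ 1  4   0   1 ]
  [ 0  0   1  -2 ]
  [ 0  0  -2   4 ]
ρ3 ← ρ3 + 2·ρ2
  [ 1  4  0   1 ]
  [ 0  0  1  -2 ]
  [ 0  0  0   0 ]
The reduced form has 2 nonzero rows.

rank = 2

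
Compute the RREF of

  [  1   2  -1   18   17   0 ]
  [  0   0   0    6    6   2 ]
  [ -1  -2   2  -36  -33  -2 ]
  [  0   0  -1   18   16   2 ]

Add r1 to r3.
  [ 1  2  -1   18   17   0 ]
  [ 0  0   0    6    6   2 ]
  [ 0  0   1  -18  -16  -2 ]
  [ 0  0  -1   18   16   2 ]
Swap r2 and r3.
  [ 1  2  -1   18   17   0 ]
  [ 0  0   1  -18  -16  -2 ]
  [ 0  0   0    6    6   2 ]
  [ 0  0  -1   18   16   2 ]
Add r2 to r4.
  [ 1  2  -1   18   17   0 ]
  [ 0  0   1  -18  -16  -2 ]
  [ 0  0   0    6    6   2 ]
  [ 0  0   0    0    0   0 ]
Multiply r3 by 1/6.
  [ 1  2  -1   18   17    0 ]
  [ 0  0   1  -18  -16   -2 ]
  [ 0  0   0    1    1  1/3 ]
  [ 0  0   0    0    0    0 ]
Add 18 times r3 to r2.
  [ 1  2  -1  18  17    0 ]
  [ 0  0   1   0   2    4 ]
  [ 0  0   0   1   1  1/3 ]
  [ 0  0   0   0   0    0 ]
Subtract 18 times r3 from r1.
  [ 1  2  -1  0  -1   -6 ]
  [ 0  0   1  0   2    4 ]
  [ 0  0   0  1   1  1/3 ]
  [ 0  0   0  0   0    0 ]
Add r2 to r1.
  [ 1  2  0  0  1   -2 ]
  [ 0  0  1  0  2    4 ]
  [ 0  0  0  1  1  1/3 ]
  [ 0  0  0  0  0    0 ]

[[1, 2, 0, 0, 1, -2], [0, 0, 1, 0, 2, 4], [0, 0, 0, 1, 1, 1/3], [0, 0, 0, 0, 0, 0]]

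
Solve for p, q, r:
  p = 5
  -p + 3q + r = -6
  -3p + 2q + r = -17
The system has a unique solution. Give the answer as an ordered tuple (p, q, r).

(5, 1, -4)

Form the augmented matrix and row-reduce:
  [  1  0  0  |    5 ]
  [ -1  3  1  |   -6 ]
  [ -3  2  1  |  -17 ]
R2 -> R2 + R1
  [  1  0  0  |    5 ]
  [  0  3  1  |   -1 ]
  [ -3  2  1  |  -17 ]
R3 -> R3 + 3·R1
  [ 1  0  0  |   5 ]
  [ 0  3  1  |  -1 ]
  [ 0  2  1  |  -2 ]
R2 -> 1/3·R2
  [ 1  0    0  |     5 ]
  [ 0  1  1/3  |  -1/3 ]
  [ 0  2    1  |    -2 ]
R3 -> R3 − 2·R2
  [ 1  0    0  |     5 ]
  [ 0  1  1/3  |  -1/3 ]
  [ 0  0  1/3  |  -4/3 ]
R3 -> 3·R3
  [ 1  0    0  |     5 ]
  [ 0  1  1/3  |  -1/3 ]
  [ 0  0    1  |    -4 ]
R2 -> R2 − 1/3·R3
  [ 1  0  0  |   5 ]
  [ 0  1  0  |   1 ]
  [ 0  0  1  |  -4 ]
Reading off the last column: p = 5, q = 1, r = -4.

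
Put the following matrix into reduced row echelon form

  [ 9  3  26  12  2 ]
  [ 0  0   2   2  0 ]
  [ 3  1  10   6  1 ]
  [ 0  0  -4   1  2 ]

[[1, 1/3, 0, 0, 0], [0, 0, 1, 0, 0], [0, 0, 0, 1, 0], [0, 0, 0, 0, 1]]

Multiply r1 by 1/9.
  [ 1  1/3  26/9  4/3  2/9 ]
  [ 0    0     2    2    0 ]
  [ 3    1    10    6    1 ]
  [ 0    0    -4    1    2 ]
Subtract 3 times r1 from r3.
  [ 1  1/3  26/9  4/3  2/9 ]
  [ 0    0     2    2    0 ]
  [ 0    0   4/3    2  1/3 ]
  [ 0    0    -4    1    2 ]
Multiply r2 by 1/2.
  [ 1  1/3  26/9  4/3  2/9 ]
  [ 0    0     1    1    0 ]
  [ 0    0   4/3    2  1/3 ]
  [ 0    0    -4    1    2 ]
Subtract 4/3 times r2 from r3.
  [ 1  1/3  26/9  4/3  2/9 ]
  [ 0    0     1    1    0 ]
  [ 0    0     0  2/3  1/3 ]
  [ 0    0    -4    1    2 ]
Add 4 times r2 to r4.
  [ 1  1/3  26/9  4/3  2/9 ]
  [ 0    0     1    1    0 ]
  [ 0    0     0  2/3  1/3 ]
  [ 0    0     0    5    2 ]
Multiply r3 by 3/2.
  [ 1  1/3  26/9  4/3  2/9 ]
  [ 0    0     1    1    0 ]
  [ 0    0     0    1  1/2 ]
  [ 0    0     0    5    2 ]
Subtract 5 times r3 from r4.
  [ 1  1/3  26/9  4/3   2/9 ]
  [ 0    0     1    1     0 ]
  [ 0    0     0    1   1/2 ]
  [ 0    0     0    0  -1/2 ]
Multiply r4 by -2.
  [ 1  1/3  26/9  4/3  2/9 ]
  [ 0    0     1    1    0 ]
  [ 0    0     0    1  1/2 ]
  [ 0    0     0    0    1 ]
Subtract 1/2 times r4 from r3.
  [ 1  1/3  26/9  4/3  2/9 ]
  [ 0    0     1    1    0 ]
  [ 0    0     0    1    0 ]
  [ 0    0     0    0    1 ]
Subtract 2/9 times r4 from r1.
  [ 1  1/3  26/9  4/3  0 ]
  [ 0    0     1    1  0 ]
  [ 0    0     0    1  0 ]
  [ 0    0     0    0  1 ]
Subtract r3 from r2.
  [ 1  1/3  26/9  4/3  0 ]
  [ 0    0     1    0  0 ]
  [ 0    0     0    1  0 ]
  [ 0    0     0    0  1 ]
Subtract 4/3 times r3 from r1.
  [ 1  1/3  26/9  0  0 ]
  [ 0    0     1  0  0 ]
  [ 0    0     0  1  0 ]
  [ 0    0     0  0  1 ]
Subtract 26/9 times r2 from r1.
  [ 1  1/3  0  0  0 ]
  [ 0    0  1  0  0 ]
  [ 0    0  0  1  0 ]
  [ 0    0  0  0  1 ]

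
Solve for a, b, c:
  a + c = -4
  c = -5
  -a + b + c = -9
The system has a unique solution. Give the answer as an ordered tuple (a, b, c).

Form the augmented matrix and row-reduce:
  [  1  0  1  |  -4 ]
  [  0  0  1  |  -5 ]
  [ -1  1  1  |  -9 ]
ρ3 -> ρ3 + ρ1
  [ 1  0  1  |   -4 ]
  [ 0  0  1  |   -5 ]
  [ 0  1  2  |  -13 ]
ρ2 <=> ρ3
  [ 1  0  1  |   -4 ]
  [ 0  1  2  |  -13 ]
  [ 0  0  1  |   -5 ]
ρ2 -> ρ2 − 2·ρ3
  [ 1  0  1  |  -4 ]
  [ 0  1  0  |  -3 ]
  [ 0  0  1  |  -5 ]
ρ1 -> ρ1 − ρ3
  [ 1  0  0  |   1 ]
  [ 0  1  0  |  -3 ]
  [ 0  0  1  |  -5 ]
Reading off the last column: a = 1, b = -3, c = -5.

(1, -3, -5)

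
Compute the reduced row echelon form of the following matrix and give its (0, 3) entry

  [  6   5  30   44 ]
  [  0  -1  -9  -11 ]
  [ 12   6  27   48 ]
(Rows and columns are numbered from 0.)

3/2

ρ1 -> 1/6·ρ1
  [  1  5/6   5  22/3 ]
  [  0   -1  -9   -11 ]
  [ 12    6  27    48 ]
ρ3 -> ρ3 − 12·ρ1
  [ 1  5/6    5  22/3 ]
  [ 0   -1   -9   -11 ]
  [ 0   -4  -33   -40 ]
ρ2 -> -1·ρ2
  [ 1  5/6    5  22/3 ]
  [ 0    1    9    11 ]
  [ 0   -4  -33   -40 ]
ρ3 -> ρ3 + 4·ρ2
  [ 1  5/6  5  22/3 ]
  [ 0    1  9    11 ]
  [ 0    0  3     4 ]
ρ3 -> 1/3·ρ3
  [ 1  5/6  5  22/3 ]
  [ 0    1  9    11 ]
  [ 0    0  1   4/3 ]
ρ2 -> ρ2 − 9·ρ3
  [ 1  5/6  5  22/3 ]
  [ 0    1  0    -1 ]
  [ 0    0  1   4/3 ]
ρ1 -> ρ1 − 5·ρ3
  [ 1  5/6  0  2/3 ]
  [ 0    1  0   -1 ]
  [ 0    0  1  4/3 ]
ρ1 -> ρ1 − 5/6·ρ2
  [ 1  0  0  3/2 ]
  [ 0  1  0   -1 ]
  [ 0  0  1  4/3 ]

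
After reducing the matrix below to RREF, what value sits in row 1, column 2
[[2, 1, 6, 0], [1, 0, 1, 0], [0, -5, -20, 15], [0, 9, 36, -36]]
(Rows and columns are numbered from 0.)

Multiply R1 by 1/2.
  [ 1  1/2    3    0 ]
  [ 1    0    1    0 ]
  [ 0   -5  -20   15 ]
  [ 0    9   36  -36 ]
Subtract R1 from R2.
  [ 1   1/2    3    0 ]
  [ 0  -1/2   -2    0 ]
  [ 0    -5  -20   15 ]
  [ 0     9   36  -36 ]
Multiply R2 by -2.
  [ 1  1/2    3    0 ]
  [ 0    1    4    0 ]
  [ 0   -5  -20   15 ]
  [ 0    9   36  -36 ]
Add 5 times R2 to R3.
  [ 1  1/2   3    0 ]
  [ 0    1   4    0 ]
  [ 0    0   0   15 ]
  [ 0    9  36  -36 ]
Subtract 9 times R2 from R4.
  [ 1  1/2  3    0 ]
  [ 0    1  4    0 ]
  [ 0    0  0   15 ]
  [ 0    0  0  -36 ]
Multiply R3 by 1/15.
  [ 1  1/2  3    0 ]
  [ 0    1  4    0 ]
  [ 0    0  0    1 ]
  [ 0    0  0  -36 ]
Add 36 times R3 to R4.
  [ 1  1/2  3  0 ]
  [ 0    1  4  0 ]
  [ 0    0  0  1 ]
  [ 0    0  0  0 ]
Subtract 1/2 times R2 from R1.
  [ 1  0  1  0 ]
  [ 0  1  4  0 ]
  [ 0  0  0  1 ]
  [ 0  0  0  0 ]

4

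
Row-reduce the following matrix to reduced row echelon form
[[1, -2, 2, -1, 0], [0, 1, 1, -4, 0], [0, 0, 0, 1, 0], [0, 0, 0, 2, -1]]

[[1, 0, 4, 0, 0], [0, 1, 1, 0, 0], [0, 0, 0, 1, 0], [0, 0, 0, 0, 1]]

r4 := r4 − 2·r3
  [ 1  -2  2  -1   0 ]
  [ 0   1  1  -4   0 ]
  [ 0   0  0   1   0 ]
  [ 0   0  0   0  -1 ]
r4 := -1·r4
  [ 1  -2  2  -1  0 ]
  [ 0   1  1  -4  0 ]
  [ 0   0  0   1  0 ]
  [ 0   0  0   0  1 ]
r2 := r2 + 4·r3
  [ 1  -2  2  -1  0 ]
  [ 0   1  1   0  0 ]
  [ 0   0  0   1  0 ]
  [ 0   0  0   0  1 ]
r1 := r1 + r3
  [ 1  -2  2  0  0 ]
  [ 0   1  1  0  0 ]
  [ 0   0  0  1  0 ]
  [ 0   0  0  0  1 ]
r1 := r1 + 2·r2
  [ 1  0  4  0  0 ]
  [ 0  1  1  0  0 ]
  [ 0  0  0  1  0 ]
  [ 0  0  0  0  1 ]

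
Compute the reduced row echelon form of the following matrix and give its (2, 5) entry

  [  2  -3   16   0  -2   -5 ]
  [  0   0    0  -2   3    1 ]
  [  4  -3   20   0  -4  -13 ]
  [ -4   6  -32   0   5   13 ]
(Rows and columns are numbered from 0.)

4

r1 → 1/2·r1
  [  1  -3/2    8   0  -1  -5/2 ]
  [  0     0    0  -2   3     1 ]
  [  4    -3   20   0  -4   -13 ]
  [ -4     6  -32   0   5    13 ]
r3 → r3 − 4·r1
  [  1  -3/2    8   0  -1  -5/2 ]
  [  0     0    0  -2   3     1 ]
  [  0     3  -12   0   0    -3 ]
  [ -4     6  -32   0   5    13 ]
r4 → r4 + 4·r1
  [ 1  -3/2    8   0  -1  -5/2 ]
  [ 0     0    0  -2   3     1 ]
  [ 0     3  -12   0   0    -3 ]
  [ 0     0    0   0   1     3 ]
r2 <=> r3
  [ 1  -3/2    8   0  -1  -5/2 ]
  [ 0     3  -12   0   0    -3 ]
  [ 0     0    0  -2   3     1 ]
  [ 0     0    0   0   1     3 ]
r2 → 1/3·r2
  [ 1  -3/2   8   0  -1  -5/2 ]
  [ 0     1  -4   0   0    -1 ]
  [ 0     0   0  -2   3     1 ]
  [ 0     0   0   0   1     3 ]
r3 → -1/2·r3
  [ 1  -3/2   8  0    -1  -5/2 ]
  [ 0     1  -4  0     0    -1 ]
  [ 0     0   0  1  -3/2  -1/2 ]
  [ 0     0   0  0     1     3 ]
r3 → r3 + 3/2·r4
  [ 1  -3/2   8  0  -1  -5/2 ]
  [ 0     1  -4  0   0    -1 ]
  [ 0     0   0  1   0     4 ]
  [ 0     0   0  0   1     3 ]
r1 → r1 + r4
  [ 1  -3/2   8  0  0  1/2 ]
  [ 0     1  -4  0  0   -1 ]
  [ 0     0   0  1  0    4 ]
  [ 0     0   0  0  1    3 ]
r1 → r1 + 3/2·r2
  [ 1  0   2  0  0  -1 ]
  [ 0  1  -4  0  0  -1 ]
  [ 0  0   0  1  0   4 ]
  [ 0  0   0  0  1   3 ]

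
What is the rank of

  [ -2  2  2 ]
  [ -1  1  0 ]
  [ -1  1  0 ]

rank = 2

r1 ← -1/2·r1
r2 ← r2 + r1
r3 ← r3 + r1
r2 ← -1·r2
r3 ← r3 + r2
r1 ← r1 + r2
The reduced form has 2 nonzero rows.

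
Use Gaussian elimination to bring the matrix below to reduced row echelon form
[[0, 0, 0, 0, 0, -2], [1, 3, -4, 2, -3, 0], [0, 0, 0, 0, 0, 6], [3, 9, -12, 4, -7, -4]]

R1 <-> R2
  [ 1  3   -4  2  -3   0 ]
  [ 0  0    0  0   0  -2 ]
  [ 0  0    0  0   0   6 ]
  [ 3  9  -12  4  -7  -4 ]
R4 -> R4 − 3·R1
  [ 1  3  -4   2  -3   0 ]
  [ 0  0   0   0   0  -2 ]
  [ 0  0   0   0   0   6 ]
  [ 0  0   0  -2   2  -4 ]
R2 <-> R4
  [ 1  3  -4   2  -3   0 ]
  [ 0  0   0  -2   2  -4 ]
  [ 0  0   0   0   0   6 ]
  [ 0  0   0   0   0  -2 ]
R2 -> -1/2·R2
  [ 1  3  -4  2  -3   0 ]
  [ 0  0   0  1  -1   2 ]
  [ 0  0   0  0   0   6 ]
  [ 0  0   0  0   0  -2 ]
R3 -> 1/6·R3
  [ 1  3  -4  2  -3   0 ]
  [ 0  0   0  1  -1   2 ]
  [ 0  0   0  0   0   1 ]
  [ 0  0   0  0   0  -2 ]
R4 -> R4 + 2·R3
  [ 1  3  -4  2  -3  0 ]
  [ 0  0   0  1  -1  2 ]
  [ 0  0   0  0   0  1 ]
  [ 0  0   0  0   0  0 ]
R2 -> R2 − 2·R3
  [ 1  3  -4  2  -3  0 ]
  [ 0  0   0  1  -1  0 ]
  [ 0  0   0  0   0  1 ]
  [ 0  0   0  0   0  0 ]
R1 -> R1 − 2·R2
  [ 1  3  -4  0  -1  0 ]
  [ 0  0   0  1  -1  0 ]
  [ 0  0   0  0   0  1 ]
  [ 0  0   0  0   0  0 ]

[[1, 3, -4, 0, -1, 0], [0, 0, 0, 1, -1, 0], [0, 0, 0, 0, 0, 1], [0, 0, 0, 0, 0, 0]]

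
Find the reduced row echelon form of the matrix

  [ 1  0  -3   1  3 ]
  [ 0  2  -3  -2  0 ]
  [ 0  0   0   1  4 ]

[[1, 0, -3, 0, -1], [0, 1, -3/2, 0, 4], [0, 0, 0, 1, 4]]

R2 -> 1/2·R2
R2 -> R2 + R3
R1 -> R1 − R3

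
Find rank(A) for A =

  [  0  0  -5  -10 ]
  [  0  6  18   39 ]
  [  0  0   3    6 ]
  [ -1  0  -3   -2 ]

rank = 3

R1 <=> R4
  [ -1  0  -3   -2 ]
  [  0  6  18   39 ]
  [  0  0   3    6 ]
  [  0  0  -5  -10 ]
R1 → -1·R1
  [ 1  0   3    2 ]
  [ 0  6  18   39 ]
  [ 0  0   3    6 ]
  [ 0  0  -5  -10 ]
R2 → 1/6·R2
  [ 1  0   3     2 ]
  [ 0  1   3  13/2 ]
  [ 0  0   3     6 ]
  [ 0  0  -5   -10 ]
R3 → 1/3·R3
  [ 1  0   3     2 ]
  [ 0  1   3  13/2 ]
  [ 0  0   1     2 ]
  [ 0  0  -5   -10 ]
R4 → R4 + 5·R3
  [ 1  0  3     2 ]
  [ 0  1  3  13/2 ]
  [ 0  0  1     2 ]
  [ 0  0  0     0 ]
R2 → R2 − 3·R3
  [ 1  0  3    2 ]
  [ 0  1  0  1/2 ]
  [ 0  0  1    2 ]
  [ 0  0  0    0 ]
R1 → R1 − 3·R3
  [ 1  0  0   -4 ]
  [ 0  1  0  1/2 ]
  [ 0  0  1    2 ]
  [ 0  0  0    0 ]
The reduced form has 3 nonzero rows.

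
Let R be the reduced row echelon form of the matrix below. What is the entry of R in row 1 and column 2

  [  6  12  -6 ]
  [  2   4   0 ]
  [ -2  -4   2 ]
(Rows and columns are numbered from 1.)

2

ρ1 ← 1/6·ρ1
  [  1   2  -1 ]
  [  2   4   0 ]
  [ -2  -4   2 ]
ρ2 ← ρ2 − 2·ρ1
  [  1   2  -1 ]
  [  0   0   2 ]
  [ -2  -4   2 ]
ρ3 ← ρ3 + 2·ρ1
  [ 1  2  -1 ]
  [ 0  0   2 ]
  [ 0  0   0 ]
ρ2 ← 1/2·ρ2
  [ 1  2  -1 ]
  [ 0  0   1 ]
  [ 0  0   0 ]
ρ1 ← ρ1 + ρ2
  [ 1  2  0 ]
  [ 0  0  1 ]
  [ 0  0  0 ]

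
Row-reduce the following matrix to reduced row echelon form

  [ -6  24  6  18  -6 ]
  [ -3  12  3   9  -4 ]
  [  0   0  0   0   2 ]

[[1, -4, -1, -3, 0], [0, 0, 0, 0, 1], [0, 0, 0, 0, 0]]

Multiply r1 by -1/6.
  [  1  -4  -1  -3   1 ]
  [ -3  12   3   9  -4 ]
  [  0   0   0   0   2 ]
Add 3 times r1 to r2.
  [ 1  -4  -1  -3   1 ]
  [ 0   0   0   0  -1 ]
  [ 0   0   0   0   2 ]
Multiply r2 by -1.
  [ 1  -4  -1  -3  1 ]
  [ 0   0   0   0  1 ]
  [ 0   0   0   0  2 ]
Subtract 2 times r2 from r3.
  [ 1  -4  -1  -3  1 ]
  [ 0   0   0   0  1 ]
  [ 0   0   0   0  0 ]
Subtract r2 from r1.
  [ 1  -4  -1  -3  0 ]
  [ 0   0   0   0  1 ]
  [ 0   0   0   0  0 ]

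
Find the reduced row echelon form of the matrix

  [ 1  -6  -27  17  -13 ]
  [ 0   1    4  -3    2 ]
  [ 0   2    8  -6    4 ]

R3 -> R3 − 2·R2
  [ 1  -6  -27  17  -13 ]
  [ 0   1    4  -3    2 ]
  [ 0   0    0   0    0 ]
R1 -> R1 + 6·R2
  [ 1  0  -3  -1  -1 ]
  [ 0  1   4  -3   2 ]
  [ 0  0   0   0   0 ]

[[1, 0, -3, -1, -1], [0, 1, 4, -3, 2], [0, 0, 0, 0, 0]]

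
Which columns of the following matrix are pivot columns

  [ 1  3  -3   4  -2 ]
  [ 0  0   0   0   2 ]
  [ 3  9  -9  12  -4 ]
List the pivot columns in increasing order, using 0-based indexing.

R3 → R3 − 3·R1
  [ 1  3  -3  4  -2 ]
  [ 0  0   0  0   2 ]
  [ 0  0   0  0   2 ]
R2 → 1/2·R2
  [ 1  3  -3  4  -2 ]
  [ 0  0   0  0   1 ]
  [ 0  0   0  0   2 ]
R3 → R3 − 2·R2
  [ 1  3  -3  4  -2 ]
  [ 0  0   0  0   1 ]
  [ 0  0   0  0   0 ]
R1 → R1 + 2·R2
  [ 1  3  -3  4  0 ]
  [ 0  0   0  0  1 ]
  [ 0  0   0  0  0 ]
Pivot columns are the columns containing a leading 1.

0, 4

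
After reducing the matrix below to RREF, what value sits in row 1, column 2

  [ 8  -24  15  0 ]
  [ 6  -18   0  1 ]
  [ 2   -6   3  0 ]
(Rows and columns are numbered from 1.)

-3

R1 ← 1/8·R1
R2 ← R2 − 6·R1
R3 ← R3 − 2·R1
R2 ← -4/45·R2
R3 ← R3 + 3/4·R2
R3 ← -15·R3
R2 ← R2 + 4/45·R3
R1 ← R1 − 15/8·R2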